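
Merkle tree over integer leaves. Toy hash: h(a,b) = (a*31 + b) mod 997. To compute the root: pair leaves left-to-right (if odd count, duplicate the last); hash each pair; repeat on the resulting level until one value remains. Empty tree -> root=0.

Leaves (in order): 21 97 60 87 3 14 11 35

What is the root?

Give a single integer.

L0: [21, 97, 60, 87, 3, 14, 11, 35]
L1: h(21,97)=(21*31+97)%997=748 h(60,87)=(60*31+87)%997=950 h(3,14)=(3*31+14)%997=107 h(11,35)=(11*31+35)%997=376 -> [748, 950, 107, 376]
L2: h(748,950)=(748*31+950)%997=210 h(107,376)=(107*31+376)%997=702 -> [210, 702]
L3: h(210,702)=(210*31+702)%997=233 -> [233]

Answer: 233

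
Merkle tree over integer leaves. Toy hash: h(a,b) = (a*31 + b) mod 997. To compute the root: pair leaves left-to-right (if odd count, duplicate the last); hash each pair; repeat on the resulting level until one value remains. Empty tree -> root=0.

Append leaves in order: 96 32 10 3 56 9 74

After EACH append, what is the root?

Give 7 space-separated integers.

After append 96 (leaves=[96]):
  L0: [96]
  root=96
After append 32 (leaves=[96, 32]):
  L0: [96, 32]
  L1: h(96,32)=(96*31+32)%997=17 -> [17]
  root=17
After append 10 (leaves=[96, 32, 10]):
  L0: [96, 32, 10]
  L1: h(96,32)=(96*31+32)%997=17 h(10,10)=(10*31+10)%997=320 -> [17, 320]
  L2: h(17,320)=(17*31+320)%997=847 -> [847]
  root=847
After append 3 (leaves=[96, 32, 10, 3]):
  L0: [96, 32, 10, 3]
  L1: h(96,32)=(96*31+32)%997=17 h(10,3)=(10*31+3)%997=313 -> [17, 313]
  L2: h(17,313)=(17*31+313)%997=840 -> [840]
  root=840
After append 56 (leaves=[96, 32, 10, 3, 56]):
  L0: [96, 32, 10, 3, 56]
  L1: h(96,32)=(96*31+32)%997=17 h(10,3)=(10*31+3)%997=313 h(56,56)=(56*31+56)%997=795 -> [17, 313, 795]
  L2: h(17,313)=(17*31+313)%997=840 h(795,795)=(795*31+795)%997=515 -> [840, 515]
  L3: h(840,515)=(840*31+515)%997=633 -> [633]
  root=633
After append 9 (leaves=[96, 32, 10, 3, 56, 9]):
  L0: [96, 32, 10, 3, 56, 9]
  L1: h(96,32)=(96*31+32)%997=17 h(10,3)=(10*31+3)%997=313 h(56,9)=(56*31+9)%997=748 -> [17, 313, 748]
  L2: h(17,313)=(17*31+313)%997=840 h(748,748)=(748*31+748)%997=8 -> [840, 8]
  L3: h(840,8)=(840*31+8)%997=126 -> [126]
  root=126
After append 74 (leaves=[96, 32, 10, 3, 56, 9, 74]):
  L0: [96, 32, 10, 3, 56, 9, 74]
  L1: h(96,32)=(96*31+32)%997=17 h(10,3)=(10*31+3)%997=313 h(56,9)=(56*31+9)%997=748 h(74,74)=(74*31+74)%997=374 -> [17, 313, 748, 374]
  L2: h(17,313)=(17*31+313)%997=840 h(748,374)=(748*31+374)%997=631 -> [840, 631]
  L3: h(840,631)=(840*31+631)%997=749 -> [749]
  root=749

Answer: 96 17 847 840 633 126 749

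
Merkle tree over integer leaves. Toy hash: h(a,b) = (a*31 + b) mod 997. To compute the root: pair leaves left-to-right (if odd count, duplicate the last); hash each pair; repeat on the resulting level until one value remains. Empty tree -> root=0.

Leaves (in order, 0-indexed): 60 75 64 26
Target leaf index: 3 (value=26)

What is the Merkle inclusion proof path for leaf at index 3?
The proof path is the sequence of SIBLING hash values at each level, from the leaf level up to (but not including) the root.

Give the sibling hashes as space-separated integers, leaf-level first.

L0 (leaves): [60, 75, 64, 26], target index=3
L1: h(60,75)=(60*31+75)%997=938 [pair 0] h(64,26)=(64*31+26)%997=16 [pair 1] -> [938, 16]
  Sibling for proof at L0: 64
L2: h(938,16)=(938*31+16)%997=181 [pair 0] -> [181]
  Sibling for proof at L1: 938
Root: 181
Proof path (sibling hashes from leaf to root): [64, 938]

Answer: 64 938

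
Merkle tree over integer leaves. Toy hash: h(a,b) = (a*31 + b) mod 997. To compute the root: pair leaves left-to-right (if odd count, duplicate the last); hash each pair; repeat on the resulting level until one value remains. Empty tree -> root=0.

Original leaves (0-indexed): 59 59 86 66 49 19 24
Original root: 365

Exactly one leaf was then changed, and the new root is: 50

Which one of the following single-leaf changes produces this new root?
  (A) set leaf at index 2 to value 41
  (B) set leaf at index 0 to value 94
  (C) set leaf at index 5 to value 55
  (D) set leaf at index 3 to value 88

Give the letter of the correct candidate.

Answer: D

Derivation:
Original leaves: [59, 59, 86, 66, 49, 19, 24]
Target new root: 50
Try each candidate change and compute the resulting root:
Candidate A: set leaf[2] = 41 -> leaves = [59, 59, 41, 66, 49, 19, 24]
  L0: [59, 59, 41, 66, 49, 19, 24]
  L1: h(59,59)=(59*31+59)%997=891 h(41,66)=(41*31+66)%997=340 h(49,19)=(49*31+19)%997=541 h(24,24)=(24*31+24)%997=768 -> [891, 340, 541, 768]
  L2: h(891,340)=(891*31+340)%997=45 h(541,768)=(541*31+768)%997=590 -> [45, 590]
  L3: h(45,590)=(45*31+590)%997=988 -> [988]
  root = 988 != target 50
Candidate B: set leaf[0] = 94 -> leaves = [94, 59, 86, 66, 49, 19, 24]
  L0: [94, 59, 86, 66, 49, 19, 24]
  L1: h(94,59)=(94*31+59)%997=979 h(86,66)=(86*31+66)%997=738 h(49,19)=(49*31+19)%997=541 h(24,24)=(24*31+24)%997=768 -> [979, 738, 541, 768]
  L2: h(979,738)=(979*31+738)%997=180 h(541,768)=(541*31+768)%997=590 -> [180, 590]
  L3: h(180,590)=(180*31+590)%997=188 -> [188]
  root = 188 != target 50
Candidate C: set leaf[5] = 55 -> leaves = [59, 59, 86, 66, 49, 55, 24]
  L0: [59, 59, 86, 66, 49, 55, 24]
  L1: h(59,59)=(59*31+59)%997=891 h(86,66)=(86*31+66)%997=738 h(49,55)=(49*31+55)%997=577 h(24,24)=(24*31+24)%997=768 -> [891, 738, 577, 768]
  L2: h(891,738)=(891*31+738)%997=443 h(577,768)=(577*31+768)%997=709 -> [443, 709]
  L3: h(443,709)=(443*31+709)%997=484 -> [484]
  root = 484 != target 50
Candidate D: set leaf[3] = 88 -> leaves = [59, 59, 86, 88, 49, 19, 24]
  L0: [59, 59, 86, 88, 49, 19, 24]
  L1: h(59,59)=(59*31+59)%997=891 h(86,88)=(86*31+88)%997=760 h(49,19)=(49*31+19)%997=541 h(24,24)=(24*31+24)%997=768 -> [891, 760, 541, 768]
  L2: h(891,760)=(891*31+760)%997=465 h(541,768)=(541*31+768)%997=590 -> [465, 590]
  L3: h(465,590)=(465*31+590)%997=50 -> [50]
  root = 50 == target 50  ** MATCH **
Candidate D produces the target root.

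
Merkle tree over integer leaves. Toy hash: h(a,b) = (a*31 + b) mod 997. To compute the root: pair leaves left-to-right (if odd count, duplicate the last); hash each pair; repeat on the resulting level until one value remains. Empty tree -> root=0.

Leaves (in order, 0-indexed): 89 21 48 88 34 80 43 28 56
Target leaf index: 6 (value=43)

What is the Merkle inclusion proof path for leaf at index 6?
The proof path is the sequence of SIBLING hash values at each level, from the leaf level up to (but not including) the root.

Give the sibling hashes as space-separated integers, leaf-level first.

L0 (leaves): [89, 21, 48, 88, 34, 80, 43, 28, 56], target index=6
L1: h(89,21)=(89*31+21)%997=786 [pair 0] h(48,88)=(48*31+88)%997=579 [pair 1] h(34,80)=(34*31+80)%997=137 [pair 2] h(43,28)=(43*31+28)%997=364 [pair 3] h(56,56)=(56*31+56)%997=795 [pair 4] -> [786, 579, 137, 364, 795]
  Sibling for proof at L0: 28
L2: h(786,579)=(786*31+579)%997=20 [pair 0] h(137,364)=(137*31+364)%997=623 [pair 1] h(795,795)=(795*31+795)%997=515 [pair 2] -> [20, 623, 515]
  Sibling for proof at L1: 137
L3: h(20,623)=(20*31+623)%997=246 [pair 0] h(515,515)=(515*31+515)%997=528 [pair 1] -> [246, 528]
  Sibling for proof at L2: 20
L4: h(246,528)=(246*31+528)%997=178 [pair 0] -> [178]
  Sibling for proof at L3: 528
Root: 178
Proof path (sibling hashes from leaf to root): [28, 137, 20, 528]

Answer: 28 137 20 528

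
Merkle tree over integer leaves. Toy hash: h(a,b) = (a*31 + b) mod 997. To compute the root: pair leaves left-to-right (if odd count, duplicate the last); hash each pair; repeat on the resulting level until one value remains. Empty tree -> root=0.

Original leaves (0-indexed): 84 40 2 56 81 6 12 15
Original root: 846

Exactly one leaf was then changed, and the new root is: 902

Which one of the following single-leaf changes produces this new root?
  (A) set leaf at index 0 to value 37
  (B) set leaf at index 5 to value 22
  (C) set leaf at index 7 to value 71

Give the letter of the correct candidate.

Answer: C

Derivation:
Original leaves: [84, 40, 2, 56, 81, 6, 12, 15]
Target new root: 902
Try each candidate change and compute the resulting root:
Candidate A: set leaf[0] = 37 -> leaves = [37, 40, 2, 56, 81, 6, 12, 15]
  L0: [37, 40, 2, 56, 81, 6, 12, 15]
  L1: h(37,40)=(37*31+40)%997=190 h(2,56)=(2*31+56)%997=118 h(81,6)=(81*31+6)%997=523 h(12,15)=(12*31+15)%997=387 -> [190, 118, 523, 387]
  L2: h(190,118)=(190*31+118)%997=26 h(523,387)=(523*31+387)%997=648 -> [26, 648]
  L3: h(26,648)=(26*31+648)%997=457 -> [457]
  root = 457 != target 902
Candidate B: set leaf[5] = 22 -> leaves = [84, 40, 2, 56, 81, 22, 12, 15]
  L0: [84, 40, 2, 56, 81, 22, 12, 15]
  L1: h(84,40)=(84*31+40)%997=650 h(2,56)=(2*31+56)%997=118 h(81,22)=(81*31+22)%997=539 h(12,15)=(12*31+15)%997=387 -> [650, 118, 539, 387]
  L2: h(650,118)=(650*31+118)%997=328 h(539,387)=(539*31+387)%997=147 -> [328, 147]
  L3: h(328,147)=(328*31+147)%997=345 -> [345]
  root = 345 != target 902
Candidate C: set leaf[7] = 71 -> leaves = [84, 40, 2, 56, 81, 6, 12, 71]
  L0: [84, 40, 2, 56, 81, 6, 12, 71]
  L1: h(84,40)=(84*31+40)%997=650 h(2,56)=(2*31+56)%997=118 h(81,6)=(81*31+6)%997=523 h(12,71)=(12*31+71)%997=443 -> [650, 118, 523, 443]
  L2: h(650,118)=(650*31+118)%997=328 h(523,443)=(523*31+443)%997=704 -> [328, 704]
  L3: h(328,704)=(328*31+704)%997=902 -> [902]
  root = 902 == target 902  ** MATCH **
Candidate C produces the target root.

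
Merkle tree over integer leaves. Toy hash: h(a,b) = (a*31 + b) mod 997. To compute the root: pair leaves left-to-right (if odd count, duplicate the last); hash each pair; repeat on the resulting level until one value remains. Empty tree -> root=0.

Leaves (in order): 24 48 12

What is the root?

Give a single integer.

L0: [24, 48, 12]
L1: h(24,48)=(24*31+48)%997=792 h(12,12)=(12*31+12)%997=384 -> [792, 384]
L2: h(792,384)=(792*31+384)%997=11 -> [11]

Answer: 11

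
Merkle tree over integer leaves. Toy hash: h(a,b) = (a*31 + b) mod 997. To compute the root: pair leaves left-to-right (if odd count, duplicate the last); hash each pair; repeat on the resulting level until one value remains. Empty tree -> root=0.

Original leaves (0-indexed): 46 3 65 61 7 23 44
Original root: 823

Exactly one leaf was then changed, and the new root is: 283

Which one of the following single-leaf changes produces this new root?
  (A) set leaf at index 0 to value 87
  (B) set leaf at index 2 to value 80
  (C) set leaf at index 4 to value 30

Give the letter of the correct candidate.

Answer: B

Derivation:
Original leaves: [46, 3, 65, 61, 7, 23, 44]
Target new root: 283
Try each candidate change and compute the resulting root:
Candidate A: set leaf[0] = 87 -> leaves = [87, 3, 65, 61, 7, 23, 44]
  L0: [87, 3, 65, 61, 7, 23, 44]
  L1: h(87,3)=(87*31+3)%997=706 h(65,61)=(65*31+61)%997=82 h(7,23)=(7*31+23)%997=240 h(44,44)=(44*31+44)%997=411 -> [706, 82, 240, 411]
  L2: h(706,82)=(706*31+82)%997=34 h(240,411)=(240*31+411)%997=872 -> [34, 872]
  L3: h(34,872)=(34*31+872)%997=929 -> [929]
  root = 929 != target 283
Candidate B: set leaf[2] = 80 -> leaves = [46, 3, 80, 61, 7, 23, 44]
  L0: [46, 3, 80, 61, 7, 23, 44]
  L1: h(46,3)=(46*31+3)%997=432 h(80,61)=(80*31+61)%997=547 h(7,23)=(7*31+23)%997=240 h(44,44)=(44*31+44)%997=411 -> [432, 547, 240, 411]
  L2: h(432,547)=(432*31+547)%997=978 h(240,411)=(240*31+411)%997=872 -> [978, 872]
  L3: h(978,872)=(978*31+872)%997=283 -> [283]
  root = 283 == target 283  ** MATCH **
Candidate C: set leaf[4] = 30 -> leaves = [46, 3, 65, 61, 30, 23, 44]
  L0: [46, 3, 65, 61, 30, 23, 44]
  L1: h(46,3)=(46*31+3)%997=432 h(65,61)=(65*31+61)%997=82 h(30,23)=(30*31+23)%997=953 h(44,44)=(44*31+44)%997=411 -> [432, 82, 953, 411]
  L2: h(432,82)=(432*31+82)%997=513 h(953,411)=(953*31+411)%997=44 -> [513, 44]
  L3: h(513,44)=(513*31+44)%997=992 -> [992]
  root = 992 != target 283
Candidate B produces the target root.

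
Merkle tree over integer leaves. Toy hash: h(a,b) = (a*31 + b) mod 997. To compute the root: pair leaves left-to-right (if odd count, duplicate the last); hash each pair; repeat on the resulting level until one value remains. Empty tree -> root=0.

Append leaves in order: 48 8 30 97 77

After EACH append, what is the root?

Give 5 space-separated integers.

Answer: 48 499 477 544 0

Derivation:
After append 48 (leaves=[48]):
  L0: [48]
  root=48
After append 8 (leaves=[48, 8]):
  L0: [48, 8]
  L1: h(48,8)=(48*31+8)%997=499 -> [499]
  root=499
After append 30 (leaves=[48, 8, 30]):
  L0: [48, 8, 30]
  L1: h(48,8)=(48*31+8)%997=499 h(30,30)=(30*31+30)%997=960 -> [499, 960]
  L2: h(499,960)=(499*31+960)%997=477 -> [477]
  root=477
After append 97 (leaves=[48, 8, 30, 97]):
  L0: [48, 8, 30, 97]
  L1: h(48,8)=(48*31+8)%997=499 h(30,97)=(30*31+97)%997=30 -> [499, 30]
  L2: h(499,30)=(499*31+30)%997=544 -> [544]
  root=544
After append 77 (leaves=[48, 8, 30, 97, 77]):
  L0: [48, 8, 30, 97, 77]
  L1: h(48,8)=(48*31+8)%997=499 h(30,97)=(30*31+97)%997=30 h(77,77)=(77*31+77)%997=470 -> [499, 30, 470]
  L2: h(499,30)=(499*31+30)%997=544 h(470,470)=(470*31+470)%997=85 -> [544, 85]
  L3: h(544,85)=(544*31+85)%997=0 -> [0]
  root=0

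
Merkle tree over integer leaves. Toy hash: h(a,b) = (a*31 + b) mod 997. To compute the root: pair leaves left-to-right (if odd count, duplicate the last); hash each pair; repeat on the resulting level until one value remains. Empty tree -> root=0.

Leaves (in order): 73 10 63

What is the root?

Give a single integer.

L0: [73, 10, 63]
L1: h(73,10)=(73*31+10)%997=279 h(63,63)=(63*31+63)%997=22 -> [279, 22]
L2: h(279,22)=(279*31+22)%997=695 -> [695]

Answer: 695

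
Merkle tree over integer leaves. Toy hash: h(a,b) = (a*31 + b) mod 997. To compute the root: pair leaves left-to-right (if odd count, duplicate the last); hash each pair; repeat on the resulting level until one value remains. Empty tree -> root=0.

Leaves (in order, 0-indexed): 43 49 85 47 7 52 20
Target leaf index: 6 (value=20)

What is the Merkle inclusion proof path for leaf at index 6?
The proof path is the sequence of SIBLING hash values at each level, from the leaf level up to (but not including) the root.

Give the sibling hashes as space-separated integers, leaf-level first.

Answer: 20 269 659

Derivation:
L0 (leaves): [43, 49, 85, 47, 7, 52, 20], target index=6
L1: h(43,49)=(43*31+49)%997=385 [pair 0] h(85,47)=(85*31+47)%997=688 [pair 1] h(7,52)=(7*31+52)%997=269 [pair 2] h(20,20)=(20*31+20)%997=640 [pair 3] -> [385, 688, 269, 640]
  Sibling for proof at L0: 20
L2: h(385,688)=(385*31+688)%997=659 [pair 0] h(269,640)=(269*31+640)%997=6 [pair 1] -> [659, 6]
  Sibling for proof at L1: 269
L3: h(659,6)=(659*31+6)%997=495 [pair 0] -> [495]
  Sibling for proof at L2: 659
Root: 495
Proof path (sibling hashes from leaf to root): [20, 269, 659]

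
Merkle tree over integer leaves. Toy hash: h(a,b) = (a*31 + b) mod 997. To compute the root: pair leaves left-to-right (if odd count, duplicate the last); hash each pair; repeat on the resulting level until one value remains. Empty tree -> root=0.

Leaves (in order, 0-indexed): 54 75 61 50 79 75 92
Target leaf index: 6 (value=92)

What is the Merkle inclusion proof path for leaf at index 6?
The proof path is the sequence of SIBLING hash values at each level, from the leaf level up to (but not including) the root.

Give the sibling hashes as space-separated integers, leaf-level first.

Answer: 92 530 328

Derivation:
L0 (leaves): [54, 75, 61, 50, 79, 75, 92], target index=6
L1: h(54,75)=(54*31+75)%997=752 [pair 0] h(61,50)=(61*31+50)%997=944 [pair 1] h(79,75)=(79*31+75)%997=530 [pair 2] h(92,92)=(92*31+92)%997=950 [pair 3] -> [752, 944, 530, 950]
  Sibling for proof at L0: 92
L2: h(752,944)=(752*31+944)%997=328 [pair 0] h(530,950)=(530*31+950)%997=431 [pair 1] -> [328, 431]
  Sibling for proof at L1: 530
L3: h(328,431)=(328*31+431)%997=629 [pair 0] -> [629]
  Sibling for proof at L2: 328
Root: 629
Proof path (sibling hashes from leaf to root): [92, 530, 328]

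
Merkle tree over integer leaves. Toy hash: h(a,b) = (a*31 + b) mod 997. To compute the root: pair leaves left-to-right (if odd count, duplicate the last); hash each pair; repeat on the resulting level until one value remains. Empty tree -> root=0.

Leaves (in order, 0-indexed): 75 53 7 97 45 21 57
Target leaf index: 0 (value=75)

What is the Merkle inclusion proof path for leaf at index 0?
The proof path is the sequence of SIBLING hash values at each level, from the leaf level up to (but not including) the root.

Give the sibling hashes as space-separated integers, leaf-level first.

L0 (leaves): [75, 53, 7, 97, 45, 21, 57], target index=0
L1: h(75,53)=(75*31+53)%997=384 [pair 0] h(7,97)=(7*31+97)%997=314 [pair 1] h(45,21)=(45*31+21)%997=419 [pair 2] h(57,57)=(57*31+57)%997=827 [pair 3] -> [384, 314, 419, 827]
  Sibling for proof at L0: 53
L2: h(384,314)=(384*31+314)%997=254 [pair 0] h(419,827)=(419*31+827)%997=855 [pair 1] -> [254, 855]
  Sibling for proof at L1: 314
L3: h(254,855)=(254*31+855)%997=753 [pair 0] -> [753]
  Sibling for proof at L2: 855
Root: 753
Proof path (sibling hashes from leaf to root): [53, 314, 855]

Answer: 53 314 855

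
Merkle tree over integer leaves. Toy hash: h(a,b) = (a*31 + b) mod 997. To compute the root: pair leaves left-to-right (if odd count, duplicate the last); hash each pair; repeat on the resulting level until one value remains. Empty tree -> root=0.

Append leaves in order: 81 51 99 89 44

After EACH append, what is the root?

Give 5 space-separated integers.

Answer: 81 568 836 826 872

Derivation:
After append 81 (leaves=[81]):
  L0: [81]
  root=81
After append 51 (leaves=[81, 51]):
  L0: [81, 51]
  L1: h(81,51)=(81*31+51)%997=568 -> [568]
  root=568
After append 99 (leaves=[81, 51, 99]):
  L0: [81, 51, 99]
  L1: h(81,51)=(81*31+51)%997=568 h(99,99)=(99*31+99)%997=177 -> [568, 177]
  L2: h(568,177)=(568*31+177)%997=836 -> [836]
  root=836
After append 89 (leaves=[81, 51, 99, 89]):
  L0: [81, 51, 99, 89]
  L1: h(81,51)=(81*31+51)%997=568 h(99,89)=(99*31+89)%997=167 -> [568, 167]
  L2: h(568,167)=(568*31+167)%997=826 -> [826]
  root=826
After append 44 (leaves=[81, 51, 99, 89, 44]):
  L0: [81, 51, 99, 89, 44]
  L1: h(81,51)=(81*31+51)%997=568 h(99,89)=(99*31+89)%997=167 h(44,44)=(44*31+44)%997=411 -> [568, 167, 411]
  L2: h(568,167)=(568*31+167)%997=826 h(411,411)=(411*31+411)%997=191 -> [826, 191]
  L3: h(826,191)=(826*31+191)%997=872 -> [872]
  root=872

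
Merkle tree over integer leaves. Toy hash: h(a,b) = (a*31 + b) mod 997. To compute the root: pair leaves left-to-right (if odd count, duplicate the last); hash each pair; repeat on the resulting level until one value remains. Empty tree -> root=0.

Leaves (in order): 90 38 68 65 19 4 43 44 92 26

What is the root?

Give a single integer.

L0: [90, 38, 68, 65, 19, 4, 43, 44, 92, 26]
L1: h(90,38)=(90*31+38)%997=834 h(68,65)=(68*31+65)%997=179 h(19,4)=(19*31+4)%997=593 h(43,44)=(43*31+44)%997=380 h(92,26)=(92*31+26)%997=884 -> [834, 179, 593, 380, 884]
L2: h(834,179)=(834*31+179)%997=111 h(593,380)=(593*31+380)%997=817 h(884,884)=(884*31+884)%997=372 -> [111, 817, 372]
L3: h(111,817)=(111*31+817)%997=270 h(372,372)=(372*31+372)%997=937 -> [270, 937]
L4: h(270,937)=(270*31+937)%997=334 -> [334]

Answer: 334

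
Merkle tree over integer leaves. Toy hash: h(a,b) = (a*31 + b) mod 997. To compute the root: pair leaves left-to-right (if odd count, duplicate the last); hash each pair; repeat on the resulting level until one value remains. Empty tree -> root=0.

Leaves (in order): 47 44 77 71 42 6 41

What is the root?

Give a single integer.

Answer: 214

Derivation:
L0: [47, 44, 77, 71, 42, 6, 41]
L1: h(47,44)=(47*31+44)%997=504 h(77,71)=(77*31+71)%997=464 h(42,6)=(42*31+6)%997=311 h(41,41)=(41*31+41)%997=315 -> [504, 464, 311, 315]
L2: h(504,464)=(504*31+464)%997=136 h(311,315)=(311*31+315)%997=983 -> [136, 983]
L3: h(136,983)=(136*31+983)%997=214 -> [214]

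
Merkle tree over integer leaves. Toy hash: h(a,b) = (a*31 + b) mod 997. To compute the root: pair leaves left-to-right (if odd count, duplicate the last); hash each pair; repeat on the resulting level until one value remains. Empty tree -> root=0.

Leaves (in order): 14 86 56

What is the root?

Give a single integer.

Answer: 963

Derivation:
L0: [14, 86, 56]
L1: h(14,86)=(14*31+86)%997=520 h(56,56)=(56*31+56)%997=795 -> [520, 795]
L2: h(520,795)=(520*31+795)%997=963 -> [963]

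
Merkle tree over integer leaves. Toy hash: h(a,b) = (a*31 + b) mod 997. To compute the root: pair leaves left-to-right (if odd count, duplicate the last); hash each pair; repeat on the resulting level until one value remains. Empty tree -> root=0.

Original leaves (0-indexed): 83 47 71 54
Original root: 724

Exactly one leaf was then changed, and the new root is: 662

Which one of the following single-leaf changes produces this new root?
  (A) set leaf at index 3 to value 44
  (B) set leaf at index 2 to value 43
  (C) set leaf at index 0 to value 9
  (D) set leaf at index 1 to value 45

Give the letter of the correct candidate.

Answer: D

Derivation:
Original leaves: [83, 47, 71, 54]
Target new root: 662
Try each candidate change and compute the resulting root:
Candidate A: set leaf[3] = 44 -> leaves = [83, 47, 71, 44]
  L0: [83, 47, 71, 44]
  L1: h(83,47)=(83*31+47)%997=626 h(71,44)=(71*31+44)%997=251 -> [626, 251]
  L2: h(626,251)=(626*31+251)%997=714 -> [714]
  root = 714 != target 662
Candidate B: set leaf[2] = 43 -> leaves = [83, 47, 43, 54]
  L0: [83, 47, 43, 54]
  L1: h(83,47)=(83*31+47)%997=626 h(43,54)=(43*31+54)%997=390 -> [626, 390]
  L2: h(626,390)=(626*31+390)%997=853 -> [853]
  root = 853 != target 662
Candidate C: set leaf[0] = 9 -> leaves = [9, 47, 71, 54]
  L0: [9, 47, 71, 54]
  L1: h(9,47)=(9*31+47)%997=326 h(71,54)=(71*31+54)%997=261 -> [326, 261]
  L2: h(326,261)=(326*31+261)%997=397 -> [397]
  root = 397 != target 662
Candidate D: set leaf[1] = 45 -> leaves = [83, 45, 71, 54]
  L0: [83, 45, 71, 54]
  L1: h(83,45)=(83*31+45)%997=624 h(71,54)=(71*31+54)%997=261 -> [624, 261]
  L2: h(624,261)=(624*31+261)%997=662 -> [662]
  root = 662 == target 662  ** MATCH **
Candidate D produces the target root.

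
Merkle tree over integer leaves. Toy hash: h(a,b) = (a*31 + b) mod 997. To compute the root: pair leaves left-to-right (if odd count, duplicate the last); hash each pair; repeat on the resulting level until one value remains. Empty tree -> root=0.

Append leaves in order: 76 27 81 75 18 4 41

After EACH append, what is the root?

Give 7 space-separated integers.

After append 76 (leaves=[76]):
  L0: [76]
  root=76
After append 27 (leaves=[76, 27]):
  L0: [76, 27]
  L1: h(76,27)=(76*31+27)%997=389 -> [389]
  root=389
After append 81 (leaves=[76, 27, 81]):
  L0: [76, 27, 81]
  L1: h(76,27)=(76*31+27)%997=389 h(81,81)=(81*31+81)%997=598 -> [389, 598]
  L2: h(389,598)=(389*31+598)%997=693 -> [693]
  root=693
After append 75 (leaves=[76, 27, 81, 75]):
  L0: [76, 27, 81, 75]
  L1: h(76,27)=(76*31+27)%997=389 h(81,75)=(81*31+75)%997=592 -> [389, 592]
  L2: h(389,592)=(389*31+592)%997=687 -> [687]
  root=687
After append 18 (leaves=[76, 27, 81, 75, 18]):
  L0: [76, 27, 81, 75, 18]
  L1: h(76,27)=(76*31+27)%997=389 h(81,75)=(81*31+75)%997=592 h(18,18)=(18*31+18)%997=576 -> [389, 592, 576]
  L2: h(389,592)=(389*31+592)%997=687 h(576,576)=(576*31+576)%997=486 -> [687, 486]
  L3: h(687,486)=(687*31+486)%997=846 -> [846]
  root=846
After append 4 (leaves=[76, 27, 81, 75, 18, 4]):
  L0: [76, 27, 81, 75, 18, 4]
  L1: h(76,27)=(76*31+27)%997=389 h(81,75)=(81*31+75)%997=592 h(18,4)=(18*31+4)%997=562 -> [389, 592, 562]
  L2: h(389,592)=(389*31+592)%997=687 h(562,562)=(562*31+562)%997=38 -> [687, 38]
  L3: h(687,38)=(687*31+38)%997=398 -> [398]
  root=398
After append 41 (leaves=[76, 27, 81, 75, 18, 4, 41]):
  L0: [76, 27, 81, 75, 18, 4, 41]
  L1: h(76,27)=(76*31+27)%997=389 h(81,75)=(81*31+75)%997=592 h(18,4)=(18*31+4)%997=562 h(41,41)=(41*31+41)%997=315 -> [389, 592, 562, 315]
  L2: h(389,592)=(389*31+592)%997=687 h(562,315)=(562*31+315)%997=788 -> [687, 788]
  L3: h(687,788)=(687*31+788)%997=151 -> [151]
  root=151

Answer: 76 389 693 687 846 398 151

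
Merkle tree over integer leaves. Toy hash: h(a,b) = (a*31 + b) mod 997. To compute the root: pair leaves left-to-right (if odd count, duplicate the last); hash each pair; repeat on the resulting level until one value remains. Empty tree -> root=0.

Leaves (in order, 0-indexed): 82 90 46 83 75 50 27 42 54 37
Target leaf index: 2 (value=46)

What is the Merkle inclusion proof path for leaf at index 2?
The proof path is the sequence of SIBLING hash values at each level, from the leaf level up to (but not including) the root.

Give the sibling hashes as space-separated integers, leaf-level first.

L0 (leaves): [82, 90, 46, 83, 75, 50, 27, 42, 54, 37], target index=2
L1: h(82,90)=(82*31+90)%997=638 [pair 0] h(46,83)=(46*31+83)%997=512 [pair 1] h(75,50)=(75*31+50)%997=381 [pair 2] h(27,42)=(27*31+42)%997=879 [pair 3] h(54,37)=(54*31+37)%997=714 [pair 4] -> [638, 512, 381, 879, 714]
  Sibling for proof at L0: 83
L2: h(638,512)=(638*31+512)%997=350 [pair 0] h(381,879)=(381*31+879)%997=726 [pair 1] h(714,714)=(714*31+714)%997=914 [pair 2] -> [350, 726, 914]
  Sibling for proof at L1: 638
L3: h(350,726)=(350*31+726)%997=609 [pair 0] h(914,914)=(914*31+914)%997=335 [pair 1] -> [609, 335]
  Sibling for proof at L2: 726
L4: h(609,335)=(609*31+335)%997=271 [pair 0] -> [271]
  Sibling for proof at L3: 335
Root: 271
Proof path (sibling hashes from leaf to root): [83, 638, 726, 335]

Answer: 83 638 726 335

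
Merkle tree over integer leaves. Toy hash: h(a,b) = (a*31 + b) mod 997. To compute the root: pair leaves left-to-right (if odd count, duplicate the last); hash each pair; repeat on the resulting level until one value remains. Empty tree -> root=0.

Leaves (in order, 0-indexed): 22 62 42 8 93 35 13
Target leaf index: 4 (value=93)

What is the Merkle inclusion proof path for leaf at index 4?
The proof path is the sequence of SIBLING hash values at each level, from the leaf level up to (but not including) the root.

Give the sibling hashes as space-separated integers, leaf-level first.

L0 (leaves): [22, 62, 42, 8, 93, 35, 13], target index=4
L1: h(22,62)=(22*31+62)%997=744 [pair 0] h(42,8)=(42*31+8)%997=313 [pair 1] h(93,35)=(93*31+35)%997=924 [pair 2] h(13,13)=(13*31+13)%997=416 [pair 3] -> [744, 313, 924, 416]
  Sibling for proof at L0: 35
L2: h(744,313)=(744*31+313)%997=446 [pair 0] h(924,416)=(924*31+416)%997=147 [pair 1] -> [446, 147]
  Sibling for proof at L1: 416
L3: h(446,147)=(446*31+147)%997=15 [pair 0] -> [15]
  Sibling for proof at L2: 446
Root: 15
Proof path (sibling hashes from leaf to root): [35, 416, 446]

Answer: 35 416 446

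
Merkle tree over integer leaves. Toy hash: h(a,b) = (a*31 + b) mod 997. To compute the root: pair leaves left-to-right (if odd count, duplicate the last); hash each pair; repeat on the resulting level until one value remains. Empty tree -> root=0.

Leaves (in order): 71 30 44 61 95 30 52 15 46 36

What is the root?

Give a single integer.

Answer: 17

Derivation:
L0: [71, 30, 44, 61, 95, 30, 52, 15, 46, 36]
L1: h(71,30)=(71*31+30)%997=237 h(44,61)=(44*31+61)%997=428 h(95,30)=(95*31+30)%997=981 h(52,15)=(52*31+15)%997=630 h(46,36)=(46*31+36)%997=465 -> [237, 428, 981, 630, 465]
L2: h(237,428)=(237*31+428)%997=796 h(981,630)=(981*31+630)%997=134 h(465,465)=(465*31+465)%997=922 -> [796, 134, 922]
L3: h(796,134)=(796*31+134)%997=882 h(922,922)=(922*31+922)%997=591 -> [882, 591]
L4: h(882,591)=(882*31+591)%997=17 -> [17]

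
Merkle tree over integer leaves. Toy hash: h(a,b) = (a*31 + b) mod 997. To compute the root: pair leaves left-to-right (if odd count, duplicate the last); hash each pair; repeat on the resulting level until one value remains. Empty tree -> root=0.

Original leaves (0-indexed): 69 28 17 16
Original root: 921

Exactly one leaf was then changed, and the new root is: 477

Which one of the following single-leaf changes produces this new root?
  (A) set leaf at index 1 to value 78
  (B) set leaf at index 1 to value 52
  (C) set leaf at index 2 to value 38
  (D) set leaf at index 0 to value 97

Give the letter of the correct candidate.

Original leaves: [69, 28, 17, 16]
Target new root: 477
Try each candidate change and compute the resulting root:
Candidate A: set leaf[1] = 78 -> leaves = [69, 78, 17, 16]
  L0: [69, 78, 17, 16]
  L1: h(69,78)=(69*31+78)%997=223 h(17,16)=(17*31+16)%997=543 -> [223, 543]
  L2: h(223,543)=(223*31+543)%997=477 -> [477]
  root = 477 == target 477  ** MATCH **
Candidate B: set leaf[1] = 52 -> leaves = [69, 52, 17, 16]
  L0: [69, 52, 17, 16]
  L1: h(69,52)=(69*31+52)%997=197 h(17,16)=(17*31+16)%997=543 -> [197, 543]
  L2: h(197,543)=(197*31+543)%997=668 -> [668]
  root = 668 != target 477
Candidate C: set leaf[2] = 38 -> leaves = [69, 28, 38, 16]
  L0: [69, 28, 38, 16]
  L1: h(69,28)=(69*31+28)%997=173 h(38,16)=(38*31+16)%997=197 -> [173, 197]
  L2: h(173,197)=(173*31+197)%997=575 -> [575]
  root = 575 != target 477
Candidate D: set leaf[0] = 97 -> leaves = [97, 28, 17, 16]
  L0: [97, 28, 17, 16]
  L1: h(97,28)=(97*31+28)%997=44 h(17,16)=(17*31+16)%997=543 -> [44, 543]
  L2: h(44,543)=(44*31+543)%997=910 -> [910]
  root = 910 != target 477
Candidate A produces the target root.

Answer: A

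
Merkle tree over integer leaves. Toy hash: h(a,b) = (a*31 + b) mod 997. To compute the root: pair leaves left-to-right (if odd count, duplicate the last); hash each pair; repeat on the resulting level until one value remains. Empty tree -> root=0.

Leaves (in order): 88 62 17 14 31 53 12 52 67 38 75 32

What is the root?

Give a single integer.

Answer: 70

Derivation:
L0: [88, 62, 17, 14, 31, 53, 12, 52, 67, 38, 75, 32]
L1: h(88,62)=(88*31+62)%997=796 h(17,14)=(17*31+14)%997=541 h(31,53)=(31*31+53)%997=17 h(12,52)=(12*31+52)%997=424 h(67,38)=(67*31+38)%997=121 h(75,32)=(75*31+32)%997=363 -> [796, 541, 17, 424, 121, 363]
L2: h(796,541)=(796*31+541)%997=292 h(17,424)=(17*31+424)%997=951 h(121,363)=(121*31+363)%997=126 -> [292, 951, 126]
L3: h(292,951)=(292*31+951)%997=33 h(126,126)=(126*31+126)%997=44 -> [33, 44]
L4: h(33,44)=(33*31+44)%997=70 -> [70]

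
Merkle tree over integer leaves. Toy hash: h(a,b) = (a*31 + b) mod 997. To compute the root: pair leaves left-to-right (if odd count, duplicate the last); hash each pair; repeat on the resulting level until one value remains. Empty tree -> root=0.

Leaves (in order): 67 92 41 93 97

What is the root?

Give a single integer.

Answer: 717

Derivation:
L0: [67, 92, 41, 93, 97]
L1: h(67,92)=(67*31+92)%997=175 h(41,93)=(41*31+93)%997=367 h(97,97)=(97*31+97)%997=113 -> [175, 367, 113]
L2: h(175,367)=(175*31+367)%997=807 h(113,113)=(113*31+113)%997=625 -> [807, 625]
L3: h(807,625)=(807*31+625)%997=717 -> [717]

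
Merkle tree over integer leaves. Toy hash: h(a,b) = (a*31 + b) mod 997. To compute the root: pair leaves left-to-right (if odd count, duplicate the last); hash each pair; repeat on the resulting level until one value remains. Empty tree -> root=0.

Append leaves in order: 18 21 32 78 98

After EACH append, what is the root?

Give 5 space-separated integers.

After append 18 (leaves=[18]):
  L0: [18]
  root=18
After append 21 (leaves=[18, 21]):
  L0: [18, 21]
  L1: h(18,21)=(18*31+21)%997=579 -> [579]
  root=579
After append 32 (leaves=[18, 21, 32]):
  L0: [18, 21, 32]
  L1: h(18,21)=(18*31+21)%997=579 h(32,32)=(32*31+32)%997=27 -> [579, 27]
  L2: h(579,27)=(579*31+27)%997=30 -> [30]
  root=30
After append 78 (leaves=[18, 21, 32, 78]):
  L0: [18, 21, 32, 78]
  L1: h(18,21)=(18*31+21)%997=579 h(32,78)=(32*31+78)%997=73 -> [579, 73]
  L2: h(579,73)=(579*31+73)%997=76 -> [76]
  root=76
After append 98 (leaves=[18, 21, 32, 78, 98]):
  L0: [18, 21, 32, 78, 98]
  L1: h(18,21)=(18*31+21)%997=579 h(32,78)=(32*31+78)%997=73 h(98,98)=(98*31+98)%997=145 -> [579, 73, 145]
  L2: h(579,73)=(579*31+73)%997=76 h(145,145)=(145*31+145)%997=652 -> [76, 652]
  L3: h(76,652)=(76*31+652)%997=17 -> [17]
  root=17

Answer: 18 579 30 76 17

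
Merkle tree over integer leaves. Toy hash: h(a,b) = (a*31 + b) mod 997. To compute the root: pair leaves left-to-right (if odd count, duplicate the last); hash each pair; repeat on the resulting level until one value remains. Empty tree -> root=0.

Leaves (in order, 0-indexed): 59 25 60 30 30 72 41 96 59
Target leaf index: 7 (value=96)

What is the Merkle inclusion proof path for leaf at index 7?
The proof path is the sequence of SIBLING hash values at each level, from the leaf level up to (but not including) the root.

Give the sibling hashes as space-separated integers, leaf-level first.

L0 (leaves): [59, 25, 60, 30, 30, 72, 41, 96, 59], target index=7
L1: h(59,25)=(59*31+25)%997=857 [pair 0] h(60,30)=(60*31+30)%997=893 [pair 1] h(30,72)=(30*31+72)%997=5 [pair 2] h(41,96)=(41*31+96)%997=370 [pair 3] h(59,59)=(59*31+59)%997=891 [pair 4] -> [857, 893, 5, 370, 891]
  Sibling for proof at L0: 41
L2: h(857,893)=(857*31+893)%997=541 [pair 0] h(5,370)=(5*31+370)%997=525 [pair 1] h(891,891)=(891*31+891)%997=596 [pair 2] -> [541, 525, 596]
  Sibling for proof at L1: 5
L3: h(541,525)=(541*31+525)%997=347 [pair 0] h(596,596)=(596*31+596)%997=129 [pair 1] -> [347, 129]
  Sibling for proof at L2: 541
L4: h(347,129)=(347*31+129)%997=916 [pair 0] -> [916]
  Sibling for proof at L3: 129
Root: 916
Proof path (sibling hashes from leaf to root): [41, 5, 541, 129]

Answer: 41 5 541 129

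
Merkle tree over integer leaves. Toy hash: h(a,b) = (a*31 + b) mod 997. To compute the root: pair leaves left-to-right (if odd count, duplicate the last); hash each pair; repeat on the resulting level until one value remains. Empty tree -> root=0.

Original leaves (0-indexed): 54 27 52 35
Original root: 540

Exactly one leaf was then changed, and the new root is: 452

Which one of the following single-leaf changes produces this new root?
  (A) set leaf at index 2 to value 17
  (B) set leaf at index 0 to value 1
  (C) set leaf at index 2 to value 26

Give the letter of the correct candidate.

Answer: A

Derivation:
Original leaves: [54, 27, 52, 35]
Target new root: 452
Try each candidate change and compute the resulting root:
Candidate A: set leaf[2] = 17 -> leaves = [54, 27, 17, 35]
  L0: [54, 27, 17, 35]
  L1: h(54,27)=(54*31+27)%997=704 h(17,35)=(17*31+35)%997=562 -> [704, 562]
  L2: h(704,562)=(704*31+562)%997=452 -> [452]
  root = 452 == target 452  ** MATCH **
Candidate B: set leaf[0] = 1 -> leaves = [1, 27, 52, 35]
  L0: [1, 27, 52, 35]
  L1: h(1,27)=(1*31+27)%997=58 h(52,35)=(52*31+35)%997=650 -> [58, 650]
  L2: h(58,650)=(58*31+650)%997=454 -> [454]
  root = 454 != target 452
Candidate C: set leaf[2] = 26 -> leaves = [54, 27, 26, 35]
  L0: [54, 27, 26, 35]
  L1: h(54,27)=(54*31+27)%997=704 h(26,35)=(26*31+35)%997=841 -> [704, 841]
  L2: h(704,841)=(704*31+841)%997=731 -> [731]
  root = 731 != target 452
Candidate A produces the target root.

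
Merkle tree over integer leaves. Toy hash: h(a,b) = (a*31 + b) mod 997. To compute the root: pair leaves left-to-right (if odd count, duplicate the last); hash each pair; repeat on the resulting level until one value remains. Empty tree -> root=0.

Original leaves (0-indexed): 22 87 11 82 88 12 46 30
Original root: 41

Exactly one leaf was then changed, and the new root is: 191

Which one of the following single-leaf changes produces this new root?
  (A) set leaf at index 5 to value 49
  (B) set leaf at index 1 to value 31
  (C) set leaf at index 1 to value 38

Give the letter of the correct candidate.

Answer: A

Derivation:
Original leaves: [22, 87, 11, 82, 88, 12, 46, 30]
Target new root: 191
Try each candidate change and compute the resulting root:
Candidate A: set leaf[5] = 49 -> leaves = [22, 87, 11, 82, 88, 49, 46, 30]
  L0: [22, 87, 11, 82, 88, 49, 46, 30]
  L1: h(22,87)=(22*31+87)%997=769 h(11,82)=(11*31+82)%997=423 h(88,49)=(88*31+49)%997=783 h(46,30)=(46*31+30)%997=459 -> [769, 423, 783, 459]
  L2: h(769,423)=(769*31+423)%997=334 h(783,459)=(783*31+459)%997=804 -> [334, 804]
  L3: h(334,804)=(334*31+804)%997=191 -> [191]
  root = 191 == target 191  ** MATCH **
Candidate B: set leaf[1] = 31 -> leaves = [22, 31, 11, 82, 88, 12, 46, 30]
  L0: [22, 31, 11, 82, 88, 12, 46, 30]
  L1: h(22,31)=(22*31+31)%997=713 h(11,82)=(11*31+82)%997=423 h(88,12)=(88*31+12)%997=746 h(46,30)=(46*31+30)%997=459 -> [713, 423, 746, 459]
  L2: h(713,423)=(713*31+423)%997=592 h(746,459)=(746*31+459)%997=654 -> [592, 654]
  L3: h(592,654)=(592*31+654)%997=63 -> [63]
  root = 63 != target 191
Candidate C: set leaf[1] = 38 -> leaves = [22, 38, 11, 82, 88, 12, 46, 30]
  L0: [22, 38, 11, 82, 88, 12, 46, 30]
  L1: h(22,38)=(22*31+38)%997=720 h(11,82)=(11*31+82)%997=423 h(88,12)=(88*31+12)%997=746 h(46,30)=(46*31+30)%997=459 -> [720, 423, 746, 459]
  L2: h(720,423)=(720*31+423)%997=809 h(746,459)=(746*31+459)%997=654 -> [809, 654]
  L3: h(809,654)=(809*31+654)%997=808 -> [808]
  root = 808 != target 191
Candidate A produces the target root.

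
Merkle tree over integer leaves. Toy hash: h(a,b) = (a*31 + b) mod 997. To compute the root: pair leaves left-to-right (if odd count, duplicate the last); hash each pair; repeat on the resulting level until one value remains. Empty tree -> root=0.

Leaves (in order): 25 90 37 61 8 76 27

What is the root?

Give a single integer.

Answer: 267

Derivation:
L0: [25, 90, 37, 61, 8, 76, 27]
L1: h(25,90)=(25*31+90)%997=865 h(37,61)=(37*31+61)%997=211 h(8,76)=(8*31+76)%997=324 h(27,27)=(27*31+27)%997=864 -> [865, 211, 324, 864]
L2: h(865,211)=(865*31+211)%997=107 h(324,864)=(324*31+864)%997=938 -> [107, 938]
L3: h(107,938)=(107*31+938)%997=267 -> [267]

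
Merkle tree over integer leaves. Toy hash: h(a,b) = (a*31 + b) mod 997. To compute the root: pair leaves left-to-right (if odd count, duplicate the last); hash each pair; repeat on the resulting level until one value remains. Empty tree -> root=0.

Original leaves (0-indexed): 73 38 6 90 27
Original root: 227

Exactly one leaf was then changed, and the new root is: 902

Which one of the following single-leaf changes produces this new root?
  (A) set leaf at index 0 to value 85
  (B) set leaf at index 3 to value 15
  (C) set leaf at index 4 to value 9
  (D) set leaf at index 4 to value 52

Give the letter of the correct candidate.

Answer: D

Derivation:
Original leaves: [73, 38, 6, 90, 27]
Target new root: 902
Try each candidate change and compute the resulting root:
Candidate A: set leaf[0] = 85 -> leaves = [85, 38, 6, 90, 27]
  L0: [85, 38, 6, 90, 27]
  L1: h(85,38)=(85*31+38)%997=679 h(6,90)=(6*31+90)%997=276 h(27,27)=(27*31+27)%997=864 -> [679, 276, 864]
  L2: h(679,276)=(679*31+276)%997=388 h(864,864)=(864*31+864)%997=729 -> [388, 729]
  L3: h(388,729)=(388*31+729)%997=793 -> [793]
  root = 793 != target 902
Candidate B: set leaf[3] = 15 -> leaves = [73, 38, 6, 15, 27]
  L0: [73, 38, 6, 15, 27]
  L1: h(73,38)=(73*31+38)%997=307 h(6,15)=(6*31+15)%997=201 h(27,27)=(27*31+27)%997=864 -> [307, 201, 864]
  L2: h(307,201)=(307*31+201)%997=745 h(864,864)=(864*31+864)%997=729 -> [745, 729]
  L3: h(745,729)=(745*31+729)%997=893 -> [893]
  root = 893 != target 902
Candidate C: set leaf[4] = 9 -> leaves = [73, 38, 6, 90, 9]
  L0: [73, 38, 6, 90, 9]
  L1: h(73,38)=(73*31+38)%997=307 h(6,90)=(6*31+90)%997=276 h(9,9)=(9*31+9)%997=288 -> [307, 276, 288]
  L2: h(307,276)=(307*31+276)%997=820 h(288,288)=(288*31+288)%997=243 -> [820, 243]
  L3: h(820,243)=(820*31+243)%997=738 -> [738]
  root = 738 != target 902
Candidate D: set leaf[4] = 52 -> leaves = [73, 38, 6, 90, 52]
  L0: [73, 38, 6, 90, 52]
  L1: h(73,38)=(73*31+38)%997=307 h(6,90)=(6*31+90)%997=276 h(52,52)=(52*31+52)%997=667 -> [307, 276, 667]
  L2: h(307,276)=(307*31+276)%997=820 h(667,667)=(667*31+667)%997=407 -> [820, 407]
  L3: h(820,407)=(820*31+407)%997=902 -> [902]
  root = 902 == target 902  ** MATCH **
Candidate D produces the target root.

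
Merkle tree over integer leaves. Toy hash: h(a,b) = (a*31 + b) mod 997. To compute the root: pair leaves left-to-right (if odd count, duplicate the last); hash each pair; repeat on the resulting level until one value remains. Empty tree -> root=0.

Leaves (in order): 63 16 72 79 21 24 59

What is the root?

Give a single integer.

L0: [63, 16, 72, 79, 21, 24, 59]
L1: h(63,16)=(63*31+16)%997=972 h(72,79)=(72*31+79)%997=317 h(21,24)=(21*31+24)%997=675 h(59,59)=(59*31+59)%997=891 -> [972, 317, 675, 891]
L2: h(972,317)=(972*31+317)%997=539 h(675,891)=(675*31+891)%997=879 -> [539, 879]
L3: h(539,879)=(539*31+879)%997=639 -> [639]

Answer: 639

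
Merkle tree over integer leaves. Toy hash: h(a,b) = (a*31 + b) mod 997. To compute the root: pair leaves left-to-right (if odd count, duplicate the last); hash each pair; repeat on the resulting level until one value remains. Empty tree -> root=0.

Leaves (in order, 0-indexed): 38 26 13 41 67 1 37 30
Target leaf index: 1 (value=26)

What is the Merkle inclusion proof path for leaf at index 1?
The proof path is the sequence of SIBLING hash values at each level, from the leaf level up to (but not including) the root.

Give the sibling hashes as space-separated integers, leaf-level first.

L0 (leaves): [38, 26, 13, 41, 67, 1, 37, 30], target index=1
L1: h(38,26)=(38*31+26)%997=207 [pair 0] h(13,41)=(13*31+41)%997=444 [pair 1] h(67,1)=(67*31+1)%997=84 [pair 2] h(37,30)=(37*31+30)%997=180 [pair 3] -> [207, 444, 84, 180]
  Sibling for proof at L0: 38
L2: h(207,444)=(207*31+444)%997=879 [pair 0] h(84,180)=(84*31+180)%997=790 [pair 1] -> [879, 790]
  Sibling for proof at L1: 444
L3: h(879,790)=(879*31+790)%997=123 [pair 0] -> [123]
  Sibling for proof at L2: 790
Root: 123
Proof path (sibling hashes from leaf to root): [38, 444, 790]

Answer: 38 444 790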